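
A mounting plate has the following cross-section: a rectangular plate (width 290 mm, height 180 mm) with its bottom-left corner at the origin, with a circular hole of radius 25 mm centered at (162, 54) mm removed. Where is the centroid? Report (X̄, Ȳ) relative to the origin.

plate: A = 290 × 180 = 52200.00, centroid at (145.00, 90.00).
hole: A = −π·25² = -1963.50, centroid at (162.00, 54.00).
ΣA = 50236.50 mm², ΣAX̄ = 7250913.74 mm³, ΣAȲ = 4591971.25 mm³.
X̄ = 7250913.74/50236.50 = 144.34 mm; Ȳ = 4591971.25/50236.50 = 91.41 mm.

X̄ = 144.34 mm, Ȳ = 91.41 mm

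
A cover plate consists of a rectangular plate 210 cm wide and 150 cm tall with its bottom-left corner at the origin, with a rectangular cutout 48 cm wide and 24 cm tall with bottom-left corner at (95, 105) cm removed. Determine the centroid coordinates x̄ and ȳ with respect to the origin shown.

x̄ = 104.47 cm, ȳ = 73.41 cm

plate: A = 210 × 150 = 31500.00, centroid at (105.00, 75.00).
hole: A = −(48 × 24) = -1152.00, centroid at (119.00, 117.00).
ΣA = 30348.00 cm², ΣAx̄ = 3170412.00 cm³, ΣAȳ = 2227716.00 cm³.
x̄ = 3170412.00/30348.00 = 104.47 cm; ȳ = 2227716.00/30348.00 = 73.41 cm.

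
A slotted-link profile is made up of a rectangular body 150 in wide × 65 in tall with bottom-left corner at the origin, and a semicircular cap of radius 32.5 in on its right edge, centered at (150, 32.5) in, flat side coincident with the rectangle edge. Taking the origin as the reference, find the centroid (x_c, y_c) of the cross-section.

Part | A | x̄ᵢ | ȳᵢ | A·x̄ᵢ | A·ȳᵢ
rectangular body | 9750.00 | 75.00 | 32.50 | 731250.00 | 316875.00
semicircular end | 1659.15 | 163.79 | 32.50 | 271758.46 | 53922.49
Σ | 11409.15 |  |  | 1003008.46 | 370797.49
x_c = 1003008.46 / 11409.15 = 87.91 in
y_c = 370797.49 / 11409.15 = 32.50 in

x_c = 87.91 in, y_c = 32.50 in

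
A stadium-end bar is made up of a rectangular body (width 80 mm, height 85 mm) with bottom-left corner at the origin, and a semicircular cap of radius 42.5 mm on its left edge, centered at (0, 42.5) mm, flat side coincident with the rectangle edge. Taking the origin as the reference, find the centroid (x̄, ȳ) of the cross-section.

x̄ = 22.91 mm, ȳ = 42.50 mm

rectangular body: A = 80 × 85 = 6800.00, centroid at (40.00, 42.50).
semicircular end: A = ½π·42.5² = 2837.25, centroid at (-18.04, 42.50).
ΣA = 9637.25 mm², ΣAx̄ = 220822.92 mm³, ΣAȳ = 409583.16 mm³.
x̄ = 220822.92/9637.25 = 22.91 mm; ȳ = 409583.16/9637.25 = 42.50 mm.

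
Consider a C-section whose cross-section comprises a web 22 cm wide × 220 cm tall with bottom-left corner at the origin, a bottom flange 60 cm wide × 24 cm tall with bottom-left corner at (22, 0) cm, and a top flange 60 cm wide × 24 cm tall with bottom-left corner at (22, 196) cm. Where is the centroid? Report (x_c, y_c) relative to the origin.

web: A = 22 × 220 = 4840.00, centroid at (11.00, 110.00).
bottom flange: A = 60 × 24 = 1440.00, centroid at (52.00, 12.00).
top flange: A = 60 × 24 = 1440.00, centroid at (52.00, 208.00).
ΣA = 7720.00 cm², ΣAx_c = 203000.00 cm³, ΣAy_c = 849200.00 cm³.
x_c = 203000.00/7720.00 = 26.30 cm; y_c = 849200.00/7720.00 = 110.00 cm.

x_c = 26.30 cm, y_c = 110.00 cm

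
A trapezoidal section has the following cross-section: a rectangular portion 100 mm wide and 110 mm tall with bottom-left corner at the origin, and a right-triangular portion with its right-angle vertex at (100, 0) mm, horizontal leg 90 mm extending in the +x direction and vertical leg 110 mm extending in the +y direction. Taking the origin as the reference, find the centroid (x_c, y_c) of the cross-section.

x_c = 74.83 mm, y_c = 49.31 mm

rectangular portion: A = 100 × 110 = 11000.00, centroid at (50.00, 55.00).
triangular portion: A = ½·90·110 = 4950.00, centroid at (130.00, 36.67).
ΣA = 15950.00 mm², ΣAx_c = 1193500.00 mm³, ΣAy_c = 786500.00 mm³.
x_c = 1193500.00/15950.00 = 74.83 mm; y_c = 786500.00/15950.00 = 49.31 mm.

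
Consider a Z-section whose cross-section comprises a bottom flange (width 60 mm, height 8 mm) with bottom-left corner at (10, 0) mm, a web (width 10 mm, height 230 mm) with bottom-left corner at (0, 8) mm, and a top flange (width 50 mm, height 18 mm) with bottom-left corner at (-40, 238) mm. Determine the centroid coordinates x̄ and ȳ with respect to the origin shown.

Part | A | x̄ᵢ | ȳᵢ | A·x̄ᵢ | A·ȳᵢ
bottom flange | 480.00 | 40.00 | 4.00 | 19200.00 | 1920.00
web | 2300.00 | 5.00 | 123.00 | 11500.00 | 282900.00
top flange | 900.00 | -15.00 | 247.00 | -13500.00 | 222300.00
Σ | 3680.00 |  |  | 17200.00 | 507120.00
x̄ = 17200.00 / 3680.00 = 4.67 mm
ȳ = 507120.00 / 3680.00 = 137.80 mm

x̄ = 4.67 mm, ȳ = 137.80 mm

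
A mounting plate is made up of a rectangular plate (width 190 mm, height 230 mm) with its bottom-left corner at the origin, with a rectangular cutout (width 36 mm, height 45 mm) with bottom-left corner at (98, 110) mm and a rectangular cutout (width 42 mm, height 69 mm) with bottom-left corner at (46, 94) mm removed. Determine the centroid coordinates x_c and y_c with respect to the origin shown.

Part | A | x̄ᵢ | ȳᵢ | A·x̄ᵢ | A·ȳᵢ
plate | 43700.00 | 95.00 | 115.00 | 4151500.00 | 5025500.00
hole 1 | -1620.00 | 116.00 | 132.50 | -187920.00 | -214650.00
hole 2 | -2898.00 | 67.00 | 128.50 | -194166.00 | -372393.00
Σ | 39182.00 |  |  | 3769414.00 | 4438457.00
x_c = 3769414.00 / 39182.00 = 96.20 mm
y_c = 4438457.00 / 39182.00 = 113.28 mm

x_c = 96.20 mm, y_c = 113.28 mm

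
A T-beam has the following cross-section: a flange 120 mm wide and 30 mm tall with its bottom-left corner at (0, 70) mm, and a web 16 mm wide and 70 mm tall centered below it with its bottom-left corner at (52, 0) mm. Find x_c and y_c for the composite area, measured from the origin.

x_c = 60.00 mm, y_c = 73.14 mm

web: A = 16 × 70 = 1120.00, centroid at (60.00, 35.00).
flange: A = 120 × 30 = 3600.00, centroid at (60.00, 85.00).
ΣA = 4720.00 mm²
ΣAx_c = (1120.00)(60.00) + (3600.00)(60.00) = 283200.00 mm³
ΣAy_c = (1120.00)(35.00) + (3600.00)(85.00) = 345200.00 mm³
x_c = 283200.00 / 4720.00 = 60.00 mm
y_c = 345200.00 / 4720.00 = 73.14 mm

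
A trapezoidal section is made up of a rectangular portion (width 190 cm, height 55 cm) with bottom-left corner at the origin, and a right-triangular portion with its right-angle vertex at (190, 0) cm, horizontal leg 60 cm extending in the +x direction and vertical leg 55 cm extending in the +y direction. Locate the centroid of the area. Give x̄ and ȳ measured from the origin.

rectangular portion: A = 190 × 55 = 10450.00, centroid at (95.00, 27.50).
triangular portion: A = ½·60·55 = 1650.00, centroid at (210.00, 18.33).
ΣA = 12100.00 cm², ΣAx̄ = 1339250.00 cm³, ΣAȳ = 317625.00 cm³.
x̄ = 1339250.00/12100.00 = 110.68 cm; ȳ = 317625.00/12100.00 = 26.25 cm.

x̄ = 110.68 cm, ȳ = 26.25 cm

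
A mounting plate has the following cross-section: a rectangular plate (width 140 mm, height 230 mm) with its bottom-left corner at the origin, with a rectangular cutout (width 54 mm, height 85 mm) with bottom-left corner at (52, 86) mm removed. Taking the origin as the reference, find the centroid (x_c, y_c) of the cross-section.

Part | A | x̄ᵢ | ȳᵢ | A·x̄ᵢ | A·ȳᵢ
plate | 32200.00 | 70.00 | 115.00 | 2254000.00 | 3703000.00
hole | -4590.00 | 79.00 | 128.50 | -362610.00 | -589815.00
Σ | 27610.00 |  |  | 1891390.00 | 3113185.00
x_c = 1891390.00 / 27610.00 = 68.50 mm
y_c = 3113185.00 / 27610.00 = 112.76 mm

x_c = 68.50 mm, y_c = 112.76 mm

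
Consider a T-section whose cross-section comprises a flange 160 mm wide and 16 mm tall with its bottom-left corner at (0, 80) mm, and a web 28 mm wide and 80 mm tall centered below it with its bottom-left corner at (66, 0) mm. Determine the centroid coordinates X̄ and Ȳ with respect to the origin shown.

web: A = 28 × 80 = 2240.00, centroid at (80.00, 40.00).
flange: A = 160 × 16 = 2560.00, centroid at (80.00, 88.00).
ΣA = 4800.00 mm²
ΣAX̄ = (2240.00)(80.00) + (2560.00)(80.00) = 384000.00 mm³
ΣAȲ = (2240.00)(40.00) + (2560.00)(88.00) = 314880.00 mm³
X̄ = 384000.00 / 4800.00 = 80.00 mm
Ȳ = 314880.00 / 4800.00 = 65.60 mm

X̄ = 80.00 mm, Ȳ = 65.60 mm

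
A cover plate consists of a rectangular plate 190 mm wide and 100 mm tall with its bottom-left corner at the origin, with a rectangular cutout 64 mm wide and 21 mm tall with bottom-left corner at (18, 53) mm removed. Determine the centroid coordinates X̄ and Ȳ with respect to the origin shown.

X̄ = 98.43 mm, Ȳ = 48.97 mm

Part | A | x̄ᵢ | ȳᵢ | A·x̄ᵢ | A·ȳᵢ
plate | 19000.00 | 95.00 | 50.00 | 1805000.00 | 950000.00
hole | -1344.00 | 50.00 | 63.50 | -67200.00 | -85344.00
Σ | 17656.00 |  |  | 1737800.00 | 864656.00
X̄ = 1737800.00 / 17656.00 = 98.43 mm
Ȳ = 864656.00 / 17656.00 = 48.97 mm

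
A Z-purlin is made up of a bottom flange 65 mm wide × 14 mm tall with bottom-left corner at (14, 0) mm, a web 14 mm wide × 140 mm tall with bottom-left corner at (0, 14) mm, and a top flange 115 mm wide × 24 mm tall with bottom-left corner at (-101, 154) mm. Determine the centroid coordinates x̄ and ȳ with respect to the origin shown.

Part | A | x̄ᵢ | ȳᵢ | A·x̄ᵢ | A·ȳᵢ
bottom flange | 910.00 | 46.50 | 7.00 | 42315.00 | 6370.00
web | 1960.00 | 7.00 | 84.00 | 13720.00 | 164640.00
top flange | 2760.00 | -43.50 | 166.00 | -120060.00 | 458160.00
Σ | 5630.00 |  |  | -64025.00 | 629170.00
x̄ = -64025.00 / 5630.00 = -11.37 mm
ȳ = 629170.00 / 5630.00 = 111.75 mm

x̄ = -11.37 mm, ȳ = 111.75 mm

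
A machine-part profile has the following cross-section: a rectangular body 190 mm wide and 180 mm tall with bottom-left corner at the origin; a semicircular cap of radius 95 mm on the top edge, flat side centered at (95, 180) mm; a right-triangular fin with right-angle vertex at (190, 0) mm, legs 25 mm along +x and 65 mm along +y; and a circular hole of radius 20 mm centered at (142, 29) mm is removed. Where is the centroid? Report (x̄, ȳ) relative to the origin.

Part | A | x̄ᵢ | ȳᵢ | A·x̄ᵢ | A·ȳᵢ
rectangular body | 34200.00 | 95.00 | 90.00 | 3249000.00 | 3078000.00
semicircular top | 14176.44 | 95.00 | 220.32 | 1346761.50 | 3123341.97
triangular fin | 812.50 | 198.33 | 21.67 | 161145.83 | 17604.17
hole | -1256.64 | 142.00 | 29.00 | -178442.46 | -36442.47
Σ | 47932.30 |  |  | 4578464.87 | 6182503.66
x̄ = 4578464.87 / 47932.30 = 95.52 mm
ȳ = 6182503.66 / 47932.30 = 128.98 mm

x̄ = 95.52 mm, ȳ = 128.98 mm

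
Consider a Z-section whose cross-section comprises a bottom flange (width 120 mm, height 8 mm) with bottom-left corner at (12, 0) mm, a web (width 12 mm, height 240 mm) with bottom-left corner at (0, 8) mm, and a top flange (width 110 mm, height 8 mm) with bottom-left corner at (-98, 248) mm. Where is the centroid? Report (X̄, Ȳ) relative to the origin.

X̄ = 10.29 mm, Ȳ = 125.90 mm

bottom flange: A = 120 × 8 = 960.00, centroid at (72.00, 4.00).
web: A = 12 × 240 = 2880.00, centroid at (6.00, 128.00).
top flange: A = 110 × 8 = 880.00, centroid at (-43.00, 252.00).
ΣA = 4720.00 mm², ΣAX̄ = 48560.00 mm³, ΣAȲ = 594240.00 mm³.
X̄ = 48560.00/4720.00 = 10.29 mm; Ȳ = 594240.00/4720.00 = 125.90 mm.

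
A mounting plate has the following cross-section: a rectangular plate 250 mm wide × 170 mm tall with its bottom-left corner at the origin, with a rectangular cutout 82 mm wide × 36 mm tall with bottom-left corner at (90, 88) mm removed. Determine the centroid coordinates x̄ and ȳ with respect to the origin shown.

x̄ = 124.55 mm, ȳ = 83.43 mm

Part | A | x̄ᵢ | ȳᵢ | A·x̄ᵢ | A·ȳᵢ
plate | 42500.00 | 125.00 | 85.00 | 5312500.00 | 3612500.00
hole | -2952.00 | 131.00 | 106.00 | -386712.00 | -312912.00
Σ | 39548.00 |  |  | 4925788.00 | 3299588.00
x̄ = 4925788.00 / 39548.00 = 124.55 mm
ȳ = 3299588.00 / 39548.00 = 83.43 mm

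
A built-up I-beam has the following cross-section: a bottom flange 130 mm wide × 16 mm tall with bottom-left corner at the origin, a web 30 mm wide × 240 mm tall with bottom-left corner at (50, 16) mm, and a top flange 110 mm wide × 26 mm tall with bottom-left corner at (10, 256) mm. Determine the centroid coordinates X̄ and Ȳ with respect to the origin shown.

bottom flange: A = 130 × 16 = 2080.00, centroid at (65.00, 8.00).
web: A = 30 × 240 = 7200.00, centroid at (65.00, 136.00).
top flange: A = 110 × 26 = 2860.00, centroid at (65.00, 269.00).
ΣA = 12140.00 mm²
ΣAX̄ = (2080.00)(65.00) + (7200.00)(65.00) + (2860.00)(65.00) = 789100.00 mm³
ΣAȲ = (2080.00)(8.00) + (7200.00)(136.00) + (2860.00)(269.00) = 1765180.00 mm³
X̄ = 789100.00 / 12140.00 = 65.00 mm
Ȳ = 1765180.00 / 12140.00 = 145.40 mm

X̄ = 65.00 mm, Ȳ = 145.40 mm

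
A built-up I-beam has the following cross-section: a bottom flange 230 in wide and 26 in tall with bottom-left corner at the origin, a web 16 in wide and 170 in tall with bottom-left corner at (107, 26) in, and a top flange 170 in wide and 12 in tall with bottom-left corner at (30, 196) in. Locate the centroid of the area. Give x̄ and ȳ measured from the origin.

bottom flange: A = 230 × 26 = 5980.00, centroid at (115.00, 13.00).
web: A = 16 × 170 = 2720.00, centroid at (115.00, 111.00).
top flange: A = 170 × 12 = 2040.00, centroid at (115.00, 202.00).
ΣA = 10740.00 in², ΣAx̄ = 1235100.00 in³, ΣAȳ = 791740.00 in³.
x̄ = 1235100.00/10740.00 = 115.00 in; ȳ = 791740.00/10740.00 = 73.72 in.

x̄ = 115.00 in, ȳ = 73.72 in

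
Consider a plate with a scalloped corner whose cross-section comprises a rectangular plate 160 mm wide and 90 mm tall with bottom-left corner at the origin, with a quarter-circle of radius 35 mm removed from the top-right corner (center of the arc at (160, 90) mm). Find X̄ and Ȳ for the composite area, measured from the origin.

X̄ = 75.34 mm, Ȳ = 42.84 mm

plate: A = 160 × 90 = 14400.00, centroid at (80.00, 45.00).
removed quarter-circle: A = −¼π·35² = -962.11, centroid at (145.15, 75.15).
ΣA = 13437.89 mm², ΣAX̄ = 1012353.63 mm³, ΣAȲ = 575701.52 mm³.
X̄ = 1012353.63/13437.89 = 75.34 mm; Ȳ = 575701.52/13437.89 = 42.84 mm.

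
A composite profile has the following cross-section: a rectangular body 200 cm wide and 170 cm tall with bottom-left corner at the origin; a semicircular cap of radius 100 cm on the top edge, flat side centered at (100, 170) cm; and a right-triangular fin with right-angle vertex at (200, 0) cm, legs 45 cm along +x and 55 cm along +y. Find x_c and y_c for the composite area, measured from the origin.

rectangular body: A = 200 × 170 = 34000.00, centroid at (100.00, 85.00).
semicircular top: A = ½π·100² = 15707.96, centroid at (100.00, 212.44).
triangular fin: A = ½·45·55 = 1237.50, centroid at (215.00, 18.33).
ΣA = 50945.46 cm², ΣAx_c = 5236858.83 cm³, ΣAy_c = 6249707.92 cm³.
x_c = 5236858.83/50945.46 = 102.79 cm; y_c = 6249707.92/50945.46 = 122.67 cm.

x_c = 102.79 cm, y_c = 122.67 cm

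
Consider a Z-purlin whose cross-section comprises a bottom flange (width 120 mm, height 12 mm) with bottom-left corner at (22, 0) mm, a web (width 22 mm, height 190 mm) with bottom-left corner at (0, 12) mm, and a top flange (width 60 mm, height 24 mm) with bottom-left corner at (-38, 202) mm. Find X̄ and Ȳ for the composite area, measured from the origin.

X̄ = 21.61 mm, Ȳ = 108.22 mm

Part | A | x̄ᵢ | ȳᵢ | A·x̄ᵢ | A·ȳᵢ
bottom flange | 1440.00 | 82.00 | 6.00 | 118080.00 | 8640.00
web | 4180.00 | 11.00 | 107.00 | 45980.00 | 447260.00
top flange | 1440.00 | -8.00 | 214.00 | -11520.00 | 308160.00
Σ | 7060.00 |  |  | 152540.00 | 764060.00
X̄ = 152540.00 / 7060.00 = 21.61 mm
Ȳ = 764060.00 / 7060.00 = 108.22 mm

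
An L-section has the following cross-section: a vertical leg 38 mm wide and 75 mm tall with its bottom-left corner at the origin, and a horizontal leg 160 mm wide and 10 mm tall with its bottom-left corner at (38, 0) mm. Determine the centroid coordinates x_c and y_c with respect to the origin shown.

x_c = 54.60 mm, y_c = 25.81 mm

vertical leg: A = 38 × 75 = 2850.00, centroid at (19.00, 37.50).
horizontal leg: A = 160 × 10 = 1600.00, centroid at (118.00, 5.00).
ΣA = 4450.00 mm²
ΣAx_c = (2850.00)(19.00) + (1600.00)(118.00) = 242950.00 mm³
ΣAy_c = (2850.00)(37.50) + (1600.00)(5.00) = 114875.00 mm³
x_c = 242950.00 / 4450.00 = 54.60 mm
y_c = 114875.00 / 4450.00 = 25.81 mm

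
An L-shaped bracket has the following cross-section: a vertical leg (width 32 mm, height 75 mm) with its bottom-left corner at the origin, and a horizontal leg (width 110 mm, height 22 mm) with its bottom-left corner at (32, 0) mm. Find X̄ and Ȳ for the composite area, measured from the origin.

X̄ = 51.65 mm, Ȳ = 24.20 mm

vertical leg: A = 32 × 75 = 2400.00, centroid at (16.00, 37.50).
horizontal leg: A = 110 × 22 = 2420.00, centroid at (87.00, 11.00).
ΣA = 4820.00 mm²
ΣAX̄ = (2400.00)(16.00) + (2420.00)(87.00) = 248940.00 mm³
ΣAȲ = (2400.00)(37.50) + (2420.00)(11.00) = 116620.00 mm³
X̄ = 248940.00 / 4820.00 = 51.65 mm
Ȳ = 116620.00 / 4820.00 = 24.20 mm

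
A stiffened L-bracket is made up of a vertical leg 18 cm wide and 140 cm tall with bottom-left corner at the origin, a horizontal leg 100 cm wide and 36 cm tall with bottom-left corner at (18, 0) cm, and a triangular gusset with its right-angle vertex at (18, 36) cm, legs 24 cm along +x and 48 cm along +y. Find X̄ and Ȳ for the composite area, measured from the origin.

X̄ = 42.18 cm, Ȳ = 40.49 cm

vertical leg: A = 18 × 140 = 2520.00, centroid at (9.00, 70.00).
horizontal leg: A = 100 × 36 = 3600.00, centroid at (68.00, 18.00).
gusset: A = ½·24·48 = 576.00, centroid at (26.00, 52.00).
ΣA = 6696.00 cm², ΣAX̄ = 282456.00 cm³, ΣAȲ = 271152.00 cm³.
X̄ = 282456.00/6696.00 = 42.18 cm; Ȳ = 271152.00/6696.00 = 40.49 cm.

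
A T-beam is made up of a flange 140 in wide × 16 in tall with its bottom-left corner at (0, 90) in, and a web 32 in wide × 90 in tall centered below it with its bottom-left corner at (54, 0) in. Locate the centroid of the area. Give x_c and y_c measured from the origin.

web: A = 32 × 90 = 2880.00, centroid at (70.00, 45.00).
flange: A = 140 × 16 = 2240.00, centroid at (70.00, 98.00).
ΣA = 5120.00 in²
ΣAx_c = (2880.00)(70.00) + (2240.00)(70.00) = 358400.00 in³
ΣAy_c = (2880.00)(45.00) + (2240.00)(98.00) = 349120.00 in³
x_c = 358400.00 / 5120.00 = 70.00 in
y_c = 349120.00 / 5120.00 = 68.19 in

x_c = 70.00 in, y_c = 68.19 in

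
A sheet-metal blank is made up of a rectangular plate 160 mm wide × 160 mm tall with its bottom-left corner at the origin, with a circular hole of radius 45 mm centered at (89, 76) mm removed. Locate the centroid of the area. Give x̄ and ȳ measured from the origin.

x̄ = 77.02 mm, ȳ = 81.32 mm

plate: A = 160 × 160 = 25600.00, centroid at (80.00, 80.00).
hole: A = −π·45² = -6361.73, centroid at (89.00, 76.00).
ΣA = 19238.27 mm²
ΣAx̄ = (25600.00)(80.00) + (-6361.73)(89.00) = 1481806.46 mm³
ΣAȳ = (25600.00)(80.00) + (-6361.73)(76.00) = 1564508.89 mm³
x̄ = 1481806.46 / 19238.27 = 77.02 mm
ȳ = 1564508.89 / 19238.27 = 81.32 mm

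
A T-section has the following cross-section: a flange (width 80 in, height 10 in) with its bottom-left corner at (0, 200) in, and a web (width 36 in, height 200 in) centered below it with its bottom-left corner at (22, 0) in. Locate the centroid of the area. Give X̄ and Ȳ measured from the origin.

X̄ = 40.00 in, Ȳ = 110.50 in

Part | A | x̄ᵢ | ȳᵢ | A·x̄ᵢ | A·ȳᵢ
web | 7200.00 | 40.00 | 100.00 | 288000.00 | 720000.00
flange | 800.00 | 40.00 | 205.00 | 32000.00 | 164000.00
Σ | 8000.00 |  |  | 320000.00 | 884000.00
X̄ = 320000.00 / 8000.00 = 40.00 in
Ȳ = 884000.00 / 8000.00 = 110.50 in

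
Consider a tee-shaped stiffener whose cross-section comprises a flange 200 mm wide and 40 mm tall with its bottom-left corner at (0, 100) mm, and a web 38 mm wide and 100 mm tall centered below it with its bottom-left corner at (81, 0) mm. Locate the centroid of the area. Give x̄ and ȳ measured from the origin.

web: A = 38 × 100 = 3800.00, centroid at (100.00, 50.00).
flange: A = 200 × 40 = 8000.00, centroid at (100.00, 120.00).
ΣA = 11800.00 mm², ΣAx̄ = 1180000.00 mm³, ΣAȳ = 1150000.00 mm³.
x̄ = 1180000.00/11800.00 = 100.00 mm; ȳ = 1150000.00/11800.00 = 97.46 mm.

x̄ = 100.00 mm, ȳ = 97.46 mm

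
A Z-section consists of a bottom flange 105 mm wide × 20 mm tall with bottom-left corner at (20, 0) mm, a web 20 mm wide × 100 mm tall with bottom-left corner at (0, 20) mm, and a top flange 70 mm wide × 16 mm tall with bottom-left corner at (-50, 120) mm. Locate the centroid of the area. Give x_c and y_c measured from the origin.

Part | A | x̄ᵢ | ȳᵢ | A·x̄ᵢ | A·ȳᵢ
bottom flange | 2100.00 | 72.50 | 10.00 | 152250.00 | 21000.00
web | 2000.00 | 10.00 | 70.00 | 20000.00 | 140000.00
top flange | 1120.00 | -15.00 | 128.00 | -16800.00 | 143360.00
Σ | 5220.00 |  |  | 155450.00 | 304360.00
x_c = 155450.00 / 5220.00 = 29.78 mm
y_c = 304360.00 / 5220.00 = 58.31 mm

x_c = 29.78 mm, y_c = 58.31 mm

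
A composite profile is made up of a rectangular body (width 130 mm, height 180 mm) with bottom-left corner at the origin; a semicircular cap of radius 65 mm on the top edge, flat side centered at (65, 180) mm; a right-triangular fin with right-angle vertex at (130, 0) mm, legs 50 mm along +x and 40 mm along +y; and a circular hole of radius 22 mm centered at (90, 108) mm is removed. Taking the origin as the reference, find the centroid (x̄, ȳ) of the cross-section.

rectangular body: A = 130 × 180 = 23400.00, centroid at (65.00, 90.00).
semicircular top: A = ½π·65² = 6636.61, centroid at (65.00, 207.59).
triangular fin: A = ½·50·40 = 1000.00, centroid at (146.67, 13.33).
hole: A = −π·22² = -1520.53, centroid at (90.00, 108.00).
ΣA = 29516.08 mm²
ΣAx̄ = (23400.00)(65.00) + (6636.61)(65.00) + (1000.00)(146.67) + (-1520.53)(90.00) = 1962198.83 mm³
ΣAȳ = (23400.00)(90.00) + (6636.61)(207.59) + (1000.00)(13.33) + (-1520.53)(108.00) = 3332789.94 mm³
x̄ = 1962198.83 / 29516.08 = 66.48 mm
ȳ = 3332789.94 / 29516.08 = 112.91 mm

x̄ = 66.48 mm, ȳ = 112.91 mm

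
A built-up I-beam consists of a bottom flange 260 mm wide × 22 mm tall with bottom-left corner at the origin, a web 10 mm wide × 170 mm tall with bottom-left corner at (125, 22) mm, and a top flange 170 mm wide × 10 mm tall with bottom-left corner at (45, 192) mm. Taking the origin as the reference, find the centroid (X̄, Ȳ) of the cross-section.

bottom flange: A = 260 × 22 = 5720.00, centroid at (130.00, 11.00).
web: A = 10 × 170 = 1700.00, centroid at (130.00, 107.00).
top flange: A = 170 × 10 = 1700.00, centroid at (130.00, 197.00).
ΣA = 9120.00 mm², ΣAX̄ = 1185600.00 mm³, ΣAȲ = 579720.00 mm³.
X̄ = 1185600.00/9120.00 = 130.00 mm; Ȳ = 579720.00/9120.00 = 63.57 mm.

X̄ = 130.00 mm, Ȳ = 63.57 mm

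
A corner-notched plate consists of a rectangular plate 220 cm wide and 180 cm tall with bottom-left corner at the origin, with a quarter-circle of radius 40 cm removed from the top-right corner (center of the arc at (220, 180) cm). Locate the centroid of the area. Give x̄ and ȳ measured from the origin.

plate: A = 220 × 180 = 39600.00, centroid at (110.00, 90.00).
removed quarter-circle: A = −¼π·40² = -1256.64, centroid at (203.02, 163.02).
ΣA = 38343.36 cm², ΣAx̄ = 4100873.18 cm³, ΣAȳ = 3359138.66 cm³.
x̄ = 4100873.18/38343.36 = 106.95 cm; ȳ = 3359138.66/38343.36 = 87.61 cm.

x̄ = 106.95 cm, ȳ = 87.61 cm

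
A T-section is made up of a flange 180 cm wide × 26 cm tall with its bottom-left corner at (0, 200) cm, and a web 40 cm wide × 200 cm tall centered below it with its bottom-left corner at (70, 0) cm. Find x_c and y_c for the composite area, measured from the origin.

x_c = 90.00 cm, y_c = 141.71 cm

Part | A | x̄ᵢ | ȳᵢ | A·x̄ᵢ | A·ȳᵢ
web | 8000.00 | 90.00 | 100.00 | 720000.00 | 800000.00
flange | 4680.00 | 90.00 | 213.00 | 421200.00 | 996840.00
Σ | 12680.00 |  |  | 1141200.00 | 1796840.00
x_c = 1141200.00 / 12680.00 = 90.00 cm
y_c = 1796840.00 / 12680.00 = 141.71 cm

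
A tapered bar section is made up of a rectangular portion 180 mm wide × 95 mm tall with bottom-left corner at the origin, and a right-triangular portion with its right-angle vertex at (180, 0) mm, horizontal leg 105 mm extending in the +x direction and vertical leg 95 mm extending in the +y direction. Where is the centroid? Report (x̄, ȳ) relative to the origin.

rectangular portion: A = 180 × 95 = 17100.00, centroid at (90.00, 47.50).
triangular portion: A = ½·105·95 = 4987.50, centroid at (215.00, 31.67).
ΣA = 22087.50 mm²
ΣAx̄ = (17100.00)(90.00) + (4987.50)(215.00) = 2611312.50 mm³
ΣAȳ = (17100.00)(47.50) + (4987.50)(31.67) = 970187.50 mm³
x̄ = 2611312.50 / 22087.50 = 118.23 mm
ȳ = 970187.50 / 22087.50 = 43.92 mm

x̄ = 118.23 mm, ȳ = 43.92 mm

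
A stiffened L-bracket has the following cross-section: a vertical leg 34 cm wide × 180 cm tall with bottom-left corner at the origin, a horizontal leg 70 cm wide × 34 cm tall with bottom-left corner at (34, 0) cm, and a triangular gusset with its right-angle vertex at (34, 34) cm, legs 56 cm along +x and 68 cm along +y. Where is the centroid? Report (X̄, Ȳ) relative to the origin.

Part | A | x̄ᵢ | ȳᵢ | A·x̄ᵢ | A·ȳᵢ
vertical leg | 6120.00 | 17.00 | 90.00 | 104040.00 | 550800.00
horizontal leg | 2380.00 | 69.00 | 17.00 | 164220.00 | 40460.00
gusset | 1904.00 | 52.67 | 56.67 | 100277.33 | 107893.33
Σ | 10404.00 |  |  | 368537.33 | 699153.33
X̄ = 368537.33 / 10404.00 = 35.42 cm
Ȳ = 699153.33 / 10404.00 = 67.20 cm

X̄ = 35.42 cm, Ȳ = 67.20 cm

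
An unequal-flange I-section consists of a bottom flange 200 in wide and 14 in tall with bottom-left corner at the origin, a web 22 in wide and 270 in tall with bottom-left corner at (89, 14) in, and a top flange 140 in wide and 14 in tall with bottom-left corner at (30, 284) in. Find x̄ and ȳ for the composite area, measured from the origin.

x̄ = 100.00 in, ȳ = 137.85 in

bottom flange: A = 200 × 14 = 2800.00, centroid at (100.00, 7.00).
web: A = 22 × 270 = 5940.00, centroid at (100.00, 149.00).
top flange: A = 140 × 14 = 1960.00, centroid at (100.00, 291.00).
ΣA = 10700.00 in², ΣAx̄ = 1070000.00 in³, ΣAȳ = 1475020.00 in³.
x̄ = 1070000.00/10700.00 = 100.00 in; ȳ = 1475020.00/10700.00 = 137.85 in.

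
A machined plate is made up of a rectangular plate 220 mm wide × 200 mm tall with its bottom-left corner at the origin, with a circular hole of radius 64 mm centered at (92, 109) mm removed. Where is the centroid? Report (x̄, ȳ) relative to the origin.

x̄ = 117.44 mm, ȳ = 96.28 mm

plate: A = 220 × 200 = 44000.00, centroid at (110.00, 100.00).
hole: A = −π·64² = -12867.96, centroid at (92.00, 109.00).
ΣA = 31132.04 mm²
ΣAx̄ = (44000.00)(110.00) + (-12867.96)(92.00) = 3656147.36 mm³
ΣAȳ = (44000.00)(100.00) + (-12867.96)(109.00) = 2997391.98 mm³
x̄ = 3656147.36 / 31132.04 = 117.44 mm
ȳ = 2997391.98 / 31132.04 = 96.28 mm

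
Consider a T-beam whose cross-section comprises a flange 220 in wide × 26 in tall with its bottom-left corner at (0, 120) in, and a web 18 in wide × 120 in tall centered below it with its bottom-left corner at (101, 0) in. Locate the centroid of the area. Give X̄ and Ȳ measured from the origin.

X̄ = 110.00 in, Ȳ = 112.99 in

web: A = 18 × 120 = 2160.00, centroid at (110.00, 60.00).
flange: A = 220 × 26 = 5720.00, centroid at (110.00, 133.00).
ΣA = 7880.00 in²
ΣAX̄ = (2160.00)(110.00) + (5720.00)(110.00) = 866800.00 in³
ΣAȲ = (2160.00)(60.00) + (5720.00)(133.00) = 890360.00 in³
X̄ = 866800.00 / 7880.00 = 110.00 in
Ȳ = 890360.00 / 7880.00 = 112.99 in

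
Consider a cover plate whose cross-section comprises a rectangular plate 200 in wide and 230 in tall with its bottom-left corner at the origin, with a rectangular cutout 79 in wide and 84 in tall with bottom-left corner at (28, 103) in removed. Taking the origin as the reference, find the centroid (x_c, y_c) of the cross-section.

x_c = 105.48 in, y_c = 109.94 in

Part | A | x̄ᵢ | ȳᵢ | A·x̄ᵢ | A·ȳᵢ
plate | 46000.00 | 100.00 | 115.00 | 4600000.00 | 5290000.00
hole | -6636.00 | 67.50 | 145.00 | -447930.00 | -962220.00
Σ | 39364.00 |  |  | 4152070.00 | 4327780.00
x_c = 4152070.00 / 39364.00 = 105.48 in
y_c = 4327780.00 / 39364.00 = 109.94 in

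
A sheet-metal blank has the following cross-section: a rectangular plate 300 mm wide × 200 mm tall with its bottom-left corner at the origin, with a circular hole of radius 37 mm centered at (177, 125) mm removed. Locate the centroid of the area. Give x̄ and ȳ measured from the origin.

plate: A = 300 × 200 = 60000.00, centroid at (150.00, 100.00).
hole: A = −π·37² = -4300.84, centroid at (177.00, 125.00).
ΣA = 55699.16 mm², ΣAx̄ = 8238751.26 mm³, ΣAȳ = 5462394.96 mm³.
x̄ = 8238751.26/55699.16 = 147.92 mm; ȳ = 5462394.96/55699.16 = 98.07 mm.

x̄ = 147.92 mm, ȳ = 98.07 mm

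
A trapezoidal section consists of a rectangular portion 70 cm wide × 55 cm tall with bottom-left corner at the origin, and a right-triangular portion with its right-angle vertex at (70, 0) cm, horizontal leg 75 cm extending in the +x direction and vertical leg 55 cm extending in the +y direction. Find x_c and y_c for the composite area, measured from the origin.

rectangular portion: A = 70 × 55 = 3850.00, centroid at (35.00, 27.50).
triangular portion: A = ½·75·55 = 2062.50, centroid at (95.00, 18.33).
ΣA = 5912.50 cm², ΣAx_c = 330687.50 cm³, ΣAy_c = 143687.50 cm³.
x_c = 330687.50/5912.50 = 55.93 cm; y_c = 143687.50/5912.50 = 24.30 cm.

x_c = 55.93 cm, y_c = 24.30 cm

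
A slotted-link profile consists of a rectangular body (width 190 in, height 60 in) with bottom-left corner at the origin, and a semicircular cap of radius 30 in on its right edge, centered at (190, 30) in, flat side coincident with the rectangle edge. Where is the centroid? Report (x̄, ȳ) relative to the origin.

x̄ = 106.89 in, ȳ = 30.00 in

rectangular body: A = 190 × 60 = 11400.00, centroid at (95.00, 30.00).
semicircular end: A = ½π·30² = 1413.72, centroid at (202.73, 30.00).
ΣA = 12813.72 in², ΣAx̄ = 1369606.17 in³, ΣAȳ = 384411.50 in³.
x̄ = 1369606.17/12813.72 = 106.89 in; ȳ = 384411.50/12813.72 = 30.00 in.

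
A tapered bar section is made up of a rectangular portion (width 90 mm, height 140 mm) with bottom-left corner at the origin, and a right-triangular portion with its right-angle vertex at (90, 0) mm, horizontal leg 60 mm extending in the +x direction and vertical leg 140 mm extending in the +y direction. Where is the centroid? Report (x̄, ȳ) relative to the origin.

x̄ = 61.25 mm, ȳ = 64.17 mm

rectangular portion: A = 90 × 140 = 12600.00, centroid at (45.00, 70.00).
triangular portion: A = ½·60·140 = 4200.00, centroid at (110.00, 46.67).
ΣA = 16800.00 mm²
ΣAx̄ = (12600.00)(45.00) + (4200.00)(110.00) = 1029000.00 mm³
ΣAȳ = (12600.00)(70.00) + (4200.00)(46.67) = 1078000.00 mm³
x̄ = 1029000.00 / 16800.00 = 61.25 mm
ȳ = 1078000.00 / 16800.00 = 64.17 mm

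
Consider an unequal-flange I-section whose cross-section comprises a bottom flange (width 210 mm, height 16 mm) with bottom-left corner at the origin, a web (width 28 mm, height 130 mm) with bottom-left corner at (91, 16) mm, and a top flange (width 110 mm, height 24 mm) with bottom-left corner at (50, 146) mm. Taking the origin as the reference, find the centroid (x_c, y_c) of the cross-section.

bottom flange: A = 210 × 16 = 3360.00, centroid at (105.00, 8.00).
web: A = 28 × 130 = 3640.00, centroid at (105.00, 81.00).
top flange: A = 110 × 24 = 2640.00, centroid at (105.00, 158.00).
ΣA = 9640.00 mm²
ΣAx_c = (3360.00)(105.00) + (3640.00)(105.00) + (2640.00)(105.00) = 1012200.00 mm³
ΣAy_c = (3360.00)(8.00) + (3640.00)(81.00) + (2640.00)(158.00) = 738840.00 mm³
x_c = 1012200.00 / 9640.00 = 105.00 mm
y_c = 738840.00 / 9640.00 = 76.64 mm

x_c = 105.00 mm, y_c = 76.64 mm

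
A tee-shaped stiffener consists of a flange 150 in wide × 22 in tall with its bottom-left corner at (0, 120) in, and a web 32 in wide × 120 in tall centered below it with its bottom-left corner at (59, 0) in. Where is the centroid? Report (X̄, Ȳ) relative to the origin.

X̄ = 75.00 in, Ȳ = 92.82 in

Part | A | x̄ᵢ | ȳᵢ | A·x̄ᵢ | A·ȳᵢ
web | 3840.00 | 75.00 | 60.00 | 288000.00 | 230400.00
flange | 3300.00 | 75.00 | 131.00 | 247500.00 | 432300.00
Σ | 7140.00 |  |  | 535500.00 | 662700.00
X̄ = 535500.00 / 7140.00 = 75.00 in
Ȳ = 662700.00 / 7140.00 = 92.82 in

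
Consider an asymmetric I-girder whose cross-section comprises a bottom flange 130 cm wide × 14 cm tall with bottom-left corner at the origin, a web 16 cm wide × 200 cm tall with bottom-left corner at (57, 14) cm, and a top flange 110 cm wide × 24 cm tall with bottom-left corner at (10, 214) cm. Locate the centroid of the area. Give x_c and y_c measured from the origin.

bottom flange: A = 130 × 14 = 1820.00, centroid at (65.00, 7.00).
web: A = 16 × 200 = 3200.00, centroid at (65.00, 114.00).
top flange: A = 110 × 24 = 2640.00, centroid at (65.00, 226.00).
ΣA = 7660.00 cm²
ΣAx_c = (1820.00)(65.00) + (3200.00)(65.00) + (2640.00)(65.00) = 497900.00 cm³
ΣAy_c = (1820.00)(7.00) + (3200.00)(114.00) + (2640.00)(226.00) = 974180.00 cm³
x_c = 497900.00 / 7660.00 = 65.00 cm
y_c = 974180.00 / 7660.00 = 127.18 cm

x_c = 65.00 cm, y_c = 127.18 cm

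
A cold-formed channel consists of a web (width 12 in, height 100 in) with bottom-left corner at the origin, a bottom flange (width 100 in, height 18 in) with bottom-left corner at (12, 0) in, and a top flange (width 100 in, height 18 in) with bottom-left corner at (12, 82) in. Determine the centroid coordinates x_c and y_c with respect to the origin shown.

web: A = 12 × 100 = 1200.00, centroid at (6.00, 50.00).
bottom flange: A = 100 × 18 = 1800.00, centroid at (62.00, 9.00).
top flange: A = 100 × 18 = 1800.00, centroid at (62.00, 91.00).
ΣA = 4800.00 in²
ΣAx_c = (1200.00)(6.00) + (1800.00)(62.00) + (1800.00)(62.00) = 230400.00 in³
ΣAy_c = (1200.00)(50.00) + (1800.00)(9.00) + (1800.00)(91.00) = 240000.00 in³
x_c = 230400.00 / 4800.00 = 48.00 in
y_c = 240000.00 / 4800.00 = 50.00 in

x_c = 48.00 in, y_c = 50.00 in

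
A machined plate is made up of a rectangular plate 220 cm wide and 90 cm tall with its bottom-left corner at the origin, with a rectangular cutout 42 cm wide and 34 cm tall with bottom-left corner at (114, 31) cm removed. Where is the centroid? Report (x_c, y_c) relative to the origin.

x_c = 108.06 cm, y_c = 44.77 cm

plate: A = 220 × 90 = 19800.00, centroid at (110.00, 45.00).
hole: A = −(42 × 34) = -1428.00, centroid at (135.00, 48.00).
ΣA = 18372.00 cm², ΣAx_c = 1985220.00 cm³, ΣAy_c = 822456.00 cm³.
x_c = 1985220.00/18372.00 = 108.06 cm; y_c = 822456.00/18372.00 = 44.77 cm.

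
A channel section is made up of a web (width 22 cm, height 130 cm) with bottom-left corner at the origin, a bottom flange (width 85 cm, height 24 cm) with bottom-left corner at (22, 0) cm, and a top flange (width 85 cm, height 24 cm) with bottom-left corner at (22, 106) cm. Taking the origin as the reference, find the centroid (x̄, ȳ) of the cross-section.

Part | A | x̄ᵢ | ȳᵢ | A·x̄ᵢ | A·ȳᵢ
web | 2860.00 | 11.00 | 65.00 | 31460.00 | 185900.00
bottom flange | 2040.00 | 64.50 | 12.00 | 131580.00 | 24480.00
top flange | 2040.00 | 64.50 | 118.00 | 131580.00 | 240720.00
Σ | 6940.00 |  |  | 294620.00 | 451100.00
x̄ = 294620.00 / 6940.00 = 42.45 cm
ȳ = 451100.00 / 6940.00 = 65.00 cm

x̄ = 42.45 cm, ȳ = 65.00 cm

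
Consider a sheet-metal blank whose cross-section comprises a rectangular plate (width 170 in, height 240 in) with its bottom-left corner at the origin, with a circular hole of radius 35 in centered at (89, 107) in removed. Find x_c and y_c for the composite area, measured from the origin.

plate: A = 170 × 240 = 40800.00, centroid at (85.00, 120.00).
hole: A = −π·35² = -3848.45, centroid at (89.00, 107.00).
ΣA = 36951.55 in², ΣAx_c = 3125487.86 in³, ΣAy_c = 4484215.74 in³.
x_c = 3125487.86/36951.55 = 84.58 in; y_c = 4484215.74/36951.55 = 121.35 in.

x_c = 84.58 in, y_c = 121.35 in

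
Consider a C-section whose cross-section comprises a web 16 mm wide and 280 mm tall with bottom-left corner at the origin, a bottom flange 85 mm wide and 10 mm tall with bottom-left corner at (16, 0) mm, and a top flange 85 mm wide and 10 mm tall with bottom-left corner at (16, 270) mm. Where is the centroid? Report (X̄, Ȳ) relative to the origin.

web: A = 16 × 280 = 4480.00, centroid at (8.00, 140.00).
bottom flange: A = 85 × 10 = 850.00, centroid at (58.50, 5.00).
top flange: A = 85 × 10 = 850.00, centroid at (58.50, 275.00).
ΣA = 6180.00 mm²
ΣAX̄ = (4480.00)(8.00) + (850.00)(58.50) + (850.00)(58.50) = 135290.00 mm³
ΣAȲ = (4480.00)(140.00) + (850.00)(5.00) + (850.00)(275.00) = 865200.00 mm³
X̄ = 135290.00 / 6180.00 = 21.89 mm
Ȳ = 865200.00 / 6180.00 = 140.00 mm

X̄ = 21.89 mm, Ȳ = 140.00 mm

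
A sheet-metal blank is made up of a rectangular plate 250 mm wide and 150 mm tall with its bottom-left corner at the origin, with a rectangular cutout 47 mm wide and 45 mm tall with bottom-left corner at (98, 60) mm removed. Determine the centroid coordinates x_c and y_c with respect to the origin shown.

x_c = 125.21 mm, y_c = 74.55 mm

Part | A | x̄ᵢ | ȳᵢ | A·x̄ᵢ | A·ȳᵢ
plate | 37500.00 | 125.00 | 75.00 | 4687500.00 | 2812500.00
hole | -2115.00 | 121.50 | 82.50 | -256972.50 | -174487.50
Σ | 35385.00 |  |  | 4430527.50 | 2638012.50
x_c = 4430527.50 / 35385.00 = 125.21 mm
y_c = 2638012.50 / 35385.00 = 74.55 mm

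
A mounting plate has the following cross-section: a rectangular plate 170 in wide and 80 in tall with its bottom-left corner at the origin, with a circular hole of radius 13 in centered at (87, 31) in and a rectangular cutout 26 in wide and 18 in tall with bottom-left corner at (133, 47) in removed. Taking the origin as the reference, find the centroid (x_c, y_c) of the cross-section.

plate: A = 170 × 80 = 13600.00, centroid at (85.00, 40.00).
hole 1: A = −π·13² = -530.93, centroid at (87.00, 31.00).
hole 2: A = −(26 × 18) = -468.00, centroid at (146.00, 56.00).
ΣA = 12601.07 in², ΣAx_c = 1041481.16 in³, ΣAy_c = 501333.20 in³.
x_c = 1041481.16/12601.07 = 82.65 in; y_c = 501333.20/12601.07 = 39.78 in.

x_c = 82.65 in, y_c = 39.78 in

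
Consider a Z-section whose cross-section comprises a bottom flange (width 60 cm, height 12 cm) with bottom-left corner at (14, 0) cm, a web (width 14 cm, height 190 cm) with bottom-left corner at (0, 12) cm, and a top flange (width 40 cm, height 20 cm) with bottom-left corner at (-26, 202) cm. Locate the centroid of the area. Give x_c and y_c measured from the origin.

x_c = 10.89 cm, y_c = 109.70 cm

bottom flange: A = 60 × 12 = 720.00, centroid at (44.00, 6.00).
web: A = 14 × 190 = 2660.00, centroid at (7.00, 107.00).
top flange: A = 40 × 20 = 800.00, centroid at (-6.00, 212.00).
ΣA = 4180.00 cm², ΣAx_c = 45500.00 cm³, ΣAy_c = 458540.00 cm³.
x_c = 45500.00/4180.00 = 10.89 cm; y_c = 458540.00/4180.00 = 109.70 cm.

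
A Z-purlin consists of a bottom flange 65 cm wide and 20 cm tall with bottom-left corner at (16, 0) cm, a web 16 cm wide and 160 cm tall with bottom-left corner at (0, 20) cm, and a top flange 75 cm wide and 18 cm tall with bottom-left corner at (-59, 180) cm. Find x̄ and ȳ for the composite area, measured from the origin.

bottom flange: A = 65 × 20 = 1300.00, centroid at (48.50, 10.00).
web: A = 16 × 160 = 2560.00, centroid at (8.00, 100.00).
top flange: A = 75 × 18 = 1350.00, centroid at (-21.50, 189.00).
ΣA = 5210.00 cm², ΣAx̄ = 54505.00 cm³, ΣAȳ = 524150.00 cm³.
x̄ = 54505.00/5210.00 = 10.46 cm; ȳ = 524150.00/5210.00 = 100.60 cm.

x̄ = 10.46 cm, ȳ = 100.60 cm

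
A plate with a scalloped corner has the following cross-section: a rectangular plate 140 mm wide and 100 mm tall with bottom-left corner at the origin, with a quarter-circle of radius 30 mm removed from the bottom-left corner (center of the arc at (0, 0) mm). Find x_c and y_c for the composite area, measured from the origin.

plate: A = 140 × 100 = 14000.00, centroid at (70.00, 50.00).
removed quarter-circle: A = −¼π·30² = -706.86, centroid at (12.73, 12.73).
ΣA = 13293.14 mm², ΣAx_c = 971000.00 mm³, ΣAy_c = 691000.00 mm³.
x_c = 971000.00/13293.14 = 73.05 mm; y_c = 691000.00/13293.14 = 51.98 mm.

x_c = 73.05 mm, y_c = 51.98 mm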